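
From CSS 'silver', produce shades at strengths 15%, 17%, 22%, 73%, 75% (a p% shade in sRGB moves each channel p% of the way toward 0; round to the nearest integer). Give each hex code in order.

CSS silver is rgb(192, 192, 192).
15%: (192 − 28.8 = 163.2→163, 192 − 28.8 = 163.2→163, 192 − 28.8 = 163.2→163) → #A3A3A3
17%: (192 − 32.64 = 159.36→159, 192 − 32.64 = 159.36→159, 192 − 32.64 = 159.36→159) → #9F9F9F
22%: (192 − 42.24 = 149.76→150, 192 − 42.24 = 149.76→150, 192 − 42.24 = 149.76→150) → #969696
73%: (192 − 140.16 = 51.84→52, 192 − 140.16 = 51.84→52, 192 − 140.16 = 51.84→52) → #343434
75%: (192 − 144 = 48→48, 192 − 144 = 48→48, 192 − 144 = 48→48) → #303030

#A3A3A3, #9F9F9F, #969696, #343434, #303030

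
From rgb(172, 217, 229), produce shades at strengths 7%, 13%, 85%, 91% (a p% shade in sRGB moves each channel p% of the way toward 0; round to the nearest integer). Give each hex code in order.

7%: (172 − 12.04 = 159.96→160, 217 − 15.19 = 201.81→202, 229 − 16.03 = 212.97→213) → #A0CAD5
13%: (172 − 22.36 = 149.64→150, 217 − 28.21 = 188.79→189, 229 − 29.77 = 199.23→199) → #96BDC7
85%: (172 − 146.2 = 25.8→26, 217 − 184.45 = 32.55→33, 229 − 194.65 = 34.35→34) → #1A2122
91%: (172 − 156.52 = 15.48→15, 217 − 197.47 = 19.53→20, 229 − 208.39 = 20.61→21) → #0F1415

#A0CAD5, #96BDC7, #1A2122, #0F1415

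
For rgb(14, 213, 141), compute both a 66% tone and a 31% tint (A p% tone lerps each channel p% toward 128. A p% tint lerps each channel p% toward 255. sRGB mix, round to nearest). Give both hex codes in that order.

#599D84, #59E2B0

66% tone:
  R: 14 + 0.66×(128−14) = 14 + 75.24 = 89.24 → 89
  G: 213 + 0.66×(128−213) = 213 − 56.1 = 156.9 → 157
  B: 141 − 8.58 = 132.42 → 132
  → #599D84
31% tint:
  R: 14 + 74.71 = 88.71 → 89
  G: 213 + 0.31×(255−213) = 213 + 13.02 = 226.02 → 226
  B: 141 + 0.31×(255−141) = 141 + 35.34 = 176.34 → 176
  → #59E2B0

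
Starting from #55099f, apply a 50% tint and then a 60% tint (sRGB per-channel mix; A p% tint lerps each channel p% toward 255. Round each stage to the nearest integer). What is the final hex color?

#ddceec

#55099f is rgb(85, 9, 159).
Lerp each channel 50% toward 255:
  R: 85 + 0.5×(255−85) = 85 + 85 = 170 → 170
  G: 9 + 0.5×(255−9) = 9 + 123 = 132 → 132
  B: 159 + 48 = 207 → 207
After the tint: rgb(170, 132, 207) = #aa84cf.
Lerp each channel 60% toward 255:
  R: 170 + 0.6×(255−170) = 170 + 51 = 221 → 221
  G: 132 + 0.6×(255−132) = 132 + 73.8 = 205.8 → 206
  B: 207 + 28.8 = 235.8 → 236
rgb(221, 206, 236) = #ddceec.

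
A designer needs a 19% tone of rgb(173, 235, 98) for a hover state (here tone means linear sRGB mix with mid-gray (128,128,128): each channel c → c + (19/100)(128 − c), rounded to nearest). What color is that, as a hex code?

#A4D768

A 19% tone moves each channel 19% toward 128:
  R: 173 + 0.19×(128−173) = 173 − 8.55 = 164.45 → 164
  G: 235 + 0.19×(128−235) = 235 − 20.33 = 214.67 → 215
  B: 98 + 0.19×(128−98) = 98 + 5.7 = 103.7 → 104
rgb(164, 215, 104) = #A4D768.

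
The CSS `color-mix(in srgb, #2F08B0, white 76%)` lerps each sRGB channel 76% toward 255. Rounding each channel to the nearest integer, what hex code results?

#CDC4EC

#2F08B0 is rgb(47, 8, 176).
Per channel, c → c + 0.76(255 − c):
  R: 47 + 0.76×(255−47) = 47 + 158.08 = 205.08 → 205
  G: 8 + 187.72 = 195.72 → 196
  B: 176 + 0.76×(255−176) = 176 + 60.04 = 236.04 → 236
rgb(205, 196, 236) = #CDC4EC.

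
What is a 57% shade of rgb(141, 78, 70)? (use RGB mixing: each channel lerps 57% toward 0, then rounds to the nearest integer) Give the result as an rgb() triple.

Lerp each channel 57% toward 0:
  R: 141 − 80.37 = 60.63 → 61
  G: 78 + 0.57×(0−78) = 78 − 44.46 = 33.54 → 34
  B: 70 − 39.9 = 30.1 → 30

rgb(61, 34, 30)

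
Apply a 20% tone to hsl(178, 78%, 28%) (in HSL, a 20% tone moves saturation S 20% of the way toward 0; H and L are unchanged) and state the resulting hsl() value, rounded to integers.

S moves 20% from 78 toward 0: 78 − 15.6 = 62.4 → 62.
H and L are unchanged.

hsl(178, 62%, 28%)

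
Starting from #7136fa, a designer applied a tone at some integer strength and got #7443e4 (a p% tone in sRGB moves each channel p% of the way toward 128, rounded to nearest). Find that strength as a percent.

#7136fa is rgb(113, 54, 250); #7443e4 is rgb(116, 67, 228).
On the B channel (widest range): 228 ≈ 250 + (p/100)(128 − 250), so p ≈ 100×(228 − 250)/(128 − 250) = -2200/-122 = 18.03.
p = 18 reproduces all three channels after rounding.

18%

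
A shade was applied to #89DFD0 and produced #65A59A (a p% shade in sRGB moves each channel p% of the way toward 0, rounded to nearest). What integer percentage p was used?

#89DFD0 is rgb(137, 223, 208); #65A59A is rgb(101, 165, 154).
On the G channel (widest range): 165 ≈ 223 + (p/100)(0 − 223), so p ≈ 100×(165 − 223)/(0 − 223) = -5800/-223 = 26.01.
p = 26 reproduces all three channels after rounding.

26%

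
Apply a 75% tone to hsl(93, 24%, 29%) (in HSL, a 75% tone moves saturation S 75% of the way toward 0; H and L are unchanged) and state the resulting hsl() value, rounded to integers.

hsl(93, 6%, 29%)

S moves 75% from 24 toward 0: 24 − 18 = 6 → 6.
H and L are unchanged.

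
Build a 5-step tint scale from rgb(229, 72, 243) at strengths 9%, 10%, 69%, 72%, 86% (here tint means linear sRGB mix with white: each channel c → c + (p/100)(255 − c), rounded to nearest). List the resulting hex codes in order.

9%: (229 + 2.34 = 231.34→231, 72 + 16.47 = 88.47→88, 243 + 1.08 = 244.08→244) → #e758f4
10%: (229 + 2.6 = 231.6→232, 72 + 18.3 = 90.3→90, 243 + 1.2 = 244.2→244) → #e85af4
69%: (229 + 17.94 = 246.94→247, 72 + 126.27 = 198.27→198, 243 + 8.28 = 251.28→251) → #f7c6fb
72%: (229 + 18.72 = 247.72→248, 72 + 131.76 = 203.76→204, 243 + 8.64 = 251.64→252) → #f8ccfc
86%: (229 + 22.36 = 251.36→251, 72 + 157.38 = 229.38→229, 243 + 10.32 = 253.32→253) → #fbe5fd

#e758f4, #e85af4, #f7c6fb, #f8ccfc, #fbe5fd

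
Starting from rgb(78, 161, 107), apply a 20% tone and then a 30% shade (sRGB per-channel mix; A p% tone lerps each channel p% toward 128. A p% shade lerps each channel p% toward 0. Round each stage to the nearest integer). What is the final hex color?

#3e6c4e

A 20% tone moves each channel 20% toward 128:
  R: 78 + 0.2×(128−78) = 78 + 10 = 88 → 88
  G: 161 − 6.6 = 154.4 → 154
  B: 107 + 0.2×(128−107) = 107 + 4.2 = 111.2 → 111
After the tone: rgb(88, 154, 111) = #589a6f.
Lerp each channel 30% toward 0:
  R: 88 − 26.4 = 61.6 → 62
  G: 154 − 46.2 = 107.8 → 108
  B: 111 + 0.3×(0−111) = 111 − 33.3 = 77.7 → 78
rgb(62, 108, 78) = #3e6c4e.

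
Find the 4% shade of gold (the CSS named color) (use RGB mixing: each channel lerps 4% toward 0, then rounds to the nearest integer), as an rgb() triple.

CSS gold is rgb(255, 215, 0).
A 4% shade moves each channel 4% toward 0:
  R: 255 + 0.04×(0−255) = 255 − 10.2 = 244.8 → 245
  G: 215 + 0.04×(0−215) = 215 − 8.6 = 206.4 → 206
  B: 0 + 0 = 0 → 0

rgb(245, 206, 0)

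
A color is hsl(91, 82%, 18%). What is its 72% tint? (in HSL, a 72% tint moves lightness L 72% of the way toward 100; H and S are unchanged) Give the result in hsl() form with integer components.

hsl(91, 82%, 77%)

L moves 72% from 18 toward 100: 18 + 59.04 = 77.04 → 77.
H and S are unchanged.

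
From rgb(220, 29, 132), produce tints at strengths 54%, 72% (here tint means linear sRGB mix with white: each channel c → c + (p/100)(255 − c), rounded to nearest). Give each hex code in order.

#ef97c6, #f5c0dd

54%: (220 + 18.9 = 238.9→239, 29 + 122.04 = 151.04→151, 132 + 66.42 = 198.42→198) → #ef97c6
72%: (220 + 25.2 = 245.2→245, 29 + 162.72 = 191.72→192, 132 + 88.56 = 220.56→221) → #f5c0dd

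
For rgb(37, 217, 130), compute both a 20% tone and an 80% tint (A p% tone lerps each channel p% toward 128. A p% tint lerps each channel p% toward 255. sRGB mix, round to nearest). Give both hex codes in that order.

20% tone:
  R: 37 + 0.2×(128−37) = 37 + 18.2 = 55.2 → 55
  G: 217 + 0.2×(128−217) = 217 − 17.8 = 199.2 → 199
  B: 130 + 0.2×(128−130) = 130 − 0.4 = 129.6 → 130
  → #37c782
80% tint:
  R: 37 + 0.8×(255−37) = 37 + 174.4 = 211.4 → 211
  G: 217 + 30.4 = 247.4 → 247
  B: 130 + 100 = 230 → 230
  → #d3f7e6

#37c782, #d3f7e6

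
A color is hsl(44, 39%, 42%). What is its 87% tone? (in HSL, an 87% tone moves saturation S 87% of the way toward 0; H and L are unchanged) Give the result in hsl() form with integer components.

S moves 87% from 39 toward 0: 39 − 33.93 = 5.07 → 5.
H and L are unchanged.

hsl(44, 5%, 42%)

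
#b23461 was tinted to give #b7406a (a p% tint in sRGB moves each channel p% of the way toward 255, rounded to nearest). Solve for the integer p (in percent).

6%

#b23461 is rgb(178, 52, 97); #b7406a is rgb(183, 64, 106).
On the G channel (widest range): 64 ≈ 52 + (p/100)(255 − 52), so p ≈ 100×(64 − 52)/(255 − 52) = 1200/203 = 5.91.
p = 6 reproduces all three channels after rounding.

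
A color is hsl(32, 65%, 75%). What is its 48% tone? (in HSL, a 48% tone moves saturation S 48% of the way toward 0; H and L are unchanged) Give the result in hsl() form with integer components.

hsl(32, 34%, 75%)

S moves 48% from 65 toward 0: 65 − 31.2 = 33.8 → 34.
H and L are unchanged.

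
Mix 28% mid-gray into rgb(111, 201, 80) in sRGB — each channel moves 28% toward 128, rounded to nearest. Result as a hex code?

Per channel, c → c + 0.28(128 − c):
  R: 111 + 4.76 = 115.76 → 116
  G: 201 − 20.44 = 180.56 → 181
  B: 80 + 0.28×(128−80) = 80 + 13.44 = 93.44 → 93
rgb(116, 181, 93) = #74B55D.

#74B55D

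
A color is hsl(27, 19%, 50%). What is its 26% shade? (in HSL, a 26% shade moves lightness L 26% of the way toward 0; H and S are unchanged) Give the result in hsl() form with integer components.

hsl(27, 19%, 37%)

L moves 26% from 50 toward 0: 50 − 13 = 37 → 37.
H and S are unchanged.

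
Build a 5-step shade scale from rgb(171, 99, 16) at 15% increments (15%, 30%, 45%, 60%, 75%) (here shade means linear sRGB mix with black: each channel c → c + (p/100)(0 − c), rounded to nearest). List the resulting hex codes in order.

15%: (171 − 25.65 = 145.35→145, 99 − 14.85 = 84.15→84, 16 − 2.4 = 13.6→14) → #91540e
30%: (171 − 51.3 = 119.7→120, 99 − 29.7 = 69.3→69, 16 − 4.8 = 11.2→11) → #78450b
45%: (171 − 76.95 = 94.05→94, 99 − 44.55 = 54.45→54, 16 − 7.2 = 8.8→9) → #5e3609
60%: (171 − 102.6 = 68.4→68, 99 − 59.4 = 39.6→40, 16 − 9.6 = 6.4→6) → #442806
75%: (171 − 128.25 = 42.75→43, 99 − 74.25 = 24.75→25, 16 − 12 = 4→4) → #2b1904

#91540e, #78450b, #5e3609, #442806, #2b1904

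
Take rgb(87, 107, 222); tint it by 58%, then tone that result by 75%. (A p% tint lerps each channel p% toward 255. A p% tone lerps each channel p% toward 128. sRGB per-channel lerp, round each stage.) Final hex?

#8e909c

Lerp each channel 58% toward 255:
  R: 87 + 97.44 = 184.44 → 184
  G: 107 + 85.84 = 192.84 → 193
  B: 222 + 19.14 = 241.14 → 241
After the tint: rgb(184, 193, 241) = #b8c1f1.
Per channel, c → c + 0.75(128 − c):
  R: 184 − 42 = 142 → 142
  G: 193 − 48.75 = 144.25 → 144
  B: 241 + 0.75×(128−241) = 241 − 84.75 = 156.25 → 156
rgb(142, 144, 156) = #8e909c.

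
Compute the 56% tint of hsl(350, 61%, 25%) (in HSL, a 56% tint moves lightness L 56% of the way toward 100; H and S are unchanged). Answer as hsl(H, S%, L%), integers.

L moves 56% from 25 toward 100: 25 + 42 = 67 → 67.
H and S are unchanged.

hsl(350, 61%, 67%)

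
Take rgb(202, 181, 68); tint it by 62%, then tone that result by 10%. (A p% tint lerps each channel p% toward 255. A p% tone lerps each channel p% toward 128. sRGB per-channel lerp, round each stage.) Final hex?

#e0d9b2

Per channel, c → c + 0.62(255 − c):
  R: 202 + 0.62×(255−202) = 202 + 32.86 = 234.86 → 235
  G: 181 + 45.88 = 226.88 → 227
  B: 68 + 115.94 = 183.94 → 184
After the tint: rgb(235, 227, 184) = #ebe3b8.
A 10% tone moves each channel 10% toward 128:
  R: 235 − 10.7 = 224.3 → 224
  G: 227 + 0.1×(128−227) = 227 − 9.9 = 217.1 → 217
  B: 184 + 0.1×(128−184) = 184 − 5.6 = 178.4 → 178
rgb(224, 217, 178) = #e0d9b2.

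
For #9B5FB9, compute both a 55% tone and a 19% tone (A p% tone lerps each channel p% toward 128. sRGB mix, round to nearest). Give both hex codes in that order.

#8C719A, #9665AE

#9B5FB9 is rgb(155, 95, 185).
55% tone:
  R: 155 + 0.55×(128−155) = 155 − 14.85 = 140.15 → 140
  G: 95 + 18.15 = 113.15 → 113
  B: 185 − 31.35 = 153.65 → 154
  → #8C719A
19% tone:
  R: 155 + 0.19×(128−155) = 155 − 5.13 = 149.87 → 150
  G: 95 + 6.27 = 101.27 → 101
  B: 185 + 0.19×(128−185) = 185 − 10.83 = 174.17 → 174
  → #9665AE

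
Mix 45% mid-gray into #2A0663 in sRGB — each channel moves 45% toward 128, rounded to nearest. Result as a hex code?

#2A0663 is rgb(42, 6, 99).
Per channel, c → c + 0.45(128 − c):
  R: 42 + 0.45×(128−42) = 42 + 38.7 = 80.7 → 81
  G: 6 + 0.45×(128−6) = 6 + 54.9 = 60.9 → 61
  B: 99 + 0.45×(128−99) = 99 + 13.05 = 112.05 → 112
rgb(81, 61, 112) = #513D70.

#513D70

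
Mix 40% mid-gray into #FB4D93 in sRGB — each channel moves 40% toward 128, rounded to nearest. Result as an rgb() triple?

#FB4D93 is rgb(251, 77, 147).
A 40% tone moves each channel 40% toward 128:
  R: 251 + 0.4×(128−251) = 251 − 49.2 = 201.8 → 202
  G: 77 + 20.4 = 97.4 → 97
  B: 147 + 0.4×(128−147) = 147 − 7.6 = 139.4 → 139

rgb(202, 97, 139)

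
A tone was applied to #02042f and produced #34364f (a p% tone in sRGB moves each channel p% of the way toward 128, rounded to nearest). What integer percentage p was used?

#02042f is rgb(2, 4, 47); #34364f is rgb(52, 54, 79).
On the R channel (widest range): 52 ≈ 2 + (p/100)(128 − 2), so p ≈ 100×(52 − 2)/(128 − 2) = 5000/126 = 39.68.
p = 40 reproduces all three channels after rounding.

40%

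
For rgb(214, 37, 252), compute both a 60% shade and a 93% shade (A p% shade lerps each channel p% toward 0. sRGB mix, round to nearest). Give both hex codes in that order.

#560F65, #0F0312

60% shade:
  R: 214 + 0.6×(0−214) = 214 − 128.4 = 85.6 → 86
  G: 37 + 0.6×(0−37) = 37 − 22.2 = 14.8 → 15
  B: 252 + 0.6×(0−252) = 252 − 151.2 = 100.8 → 101
  → #560F65
93% shade:
  R: 214 + 0.93×(0−214) = 214 − 199.02 = 14.98 → 15
  G: 37 − 34.41 = 2.59 → 3
  B: 252 + 0.93×(0−252) = 252 − 234.36 = 17.64 → 18
  → #0F0312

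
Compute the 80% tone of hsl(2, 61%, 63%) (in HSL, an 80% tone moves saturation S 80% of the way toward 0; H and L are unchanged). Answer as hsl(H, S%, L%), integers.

S moves 80% from 61 toward 0: 61 − 48.8 = 12.2 → 12.
H and L are unchanged.

hsl(2, 12%, 63%)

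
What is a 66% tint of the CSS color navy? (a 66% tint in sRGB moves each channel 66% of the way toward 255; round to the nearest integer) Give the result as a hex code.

CSS navy is rgb(0, 0, 128).
Per channel, c → c + 0.66(255 − c):
  R: 0 + 0.66×(255−0) = 0 + 168.3 = 168.3 → 168
  G: 0 + 0.66×(255−0) = 0 + 168.3 = 168.3 → 168
  B: 128 + 83.82 = 211.82 → 212
rgb(168, 168, 212) = #A8A8D4.

#A8A8D4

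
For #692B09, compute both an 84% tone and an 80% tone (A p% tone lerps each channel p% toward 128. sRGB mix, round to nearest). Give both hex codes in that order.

#692B09 is rgb(105, 43, 9).
84% tone:
  R: 105 + 19.32 = 124.32 → 124
  G: 43 + 71.4 = 114.4 → 114
  B: 9 + 99.96 = 108.96 → 109
  → #7C726D
80% tone:
  R: 105 + 0.8×(128−105) = 105 + 18.4 = 123.4 → 123
  G: 43 + 68 = 111 → 111
  B: 9 + 0.8×(128−9) = 9 + 95.2 = 104.2 → 104
  → #7B6F68

#7C726D, #7B6F68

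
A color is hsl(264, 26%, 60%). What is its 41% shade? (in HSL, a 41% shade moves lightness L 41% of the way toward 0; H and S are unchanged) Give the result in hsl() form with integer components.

L moves 41% from 60 toward 0: 60 − 24.6 = 35.4 → 35.
H and S are unchanged.

hsl(264, 26%, 35%)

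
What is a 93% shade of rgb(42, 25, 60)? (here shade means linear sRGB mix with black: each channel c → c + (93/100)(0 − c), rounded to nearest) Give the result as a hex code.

Per channel, c → c + 0.93(0 − c):
  R: 42 + 0.93×(0−42) = 42 − 39.06 = 2.94 → 3
  G: 25 − 23.25 = 1.75 → 2
  B: 60 + 0.93×(0−60) = 60 − 55.8 = 4.2 → 4
rgb(3, 2, 4) = #030204.

#030204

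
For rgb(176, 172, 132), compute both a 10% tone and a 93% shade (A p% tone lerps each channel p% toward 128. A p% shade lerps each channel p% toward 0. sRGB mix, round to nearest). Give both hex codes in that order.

10% tone:
  R: 176 − 4.8 = 171.2 → 171
  G: 172 + 0.1×(128−172) = 172 − 4.4 = 167.6 → 168
  B: 132 + 0.1×(128−132) = 132 − 0.4 = 131.6 → 132
  → #ABA884
93% shade:
  R: 176 − 163.68 = 12.32 → 12
  G: 172 − 159.96 = 12.04 → 12
  B: 132 − 122.76 = 9.24 → 9
  → #0C0C09

#ABA884, #0C0C09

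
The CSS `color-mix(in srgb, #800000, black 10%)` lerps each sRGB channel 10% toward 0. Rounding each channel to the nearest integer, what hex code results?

#730000

#800000 is rgb(128, 0, 0).
Lerp each channel 10% toward 0:
  R: 128 + 0.1×(0−128) = 128 − 12.8 = 115.2 → 115
  G: 0 + 0.1×(0−0) = 0 + 0 = 0 → 0
  B: 0 + 0.1×(0−0) = 0 + 0 = 0 → 0
rgb(115, 0, 0) = #730000.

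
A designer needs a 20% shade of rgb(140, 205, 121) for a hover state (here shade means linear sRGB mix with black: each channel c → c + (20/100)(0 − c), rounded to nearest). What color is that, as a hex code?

#70A461

Per channel, c → c + 0.2(0 − c):
  R: 140 − 28 = 112 → 112
  G: 205 + 0.2×(0−205) = 205 − 41 = 164 → 164
  B: 121 − 24.2 = 96.8 → 97
rgb(112, 164, 97) = #70A461.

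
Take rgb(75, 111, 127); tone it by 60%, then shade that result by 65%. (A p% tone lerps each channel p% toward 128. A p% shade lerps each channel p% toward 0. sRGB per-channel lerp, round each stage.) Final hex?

#252A2D

A 60% tone moves each channel 60% toward 128:
  R: 75 + 0.6×(128−75) = 75 + 31.8 = 106.8 → 107
  G: 111 + 0.6×(128−111) = 111 + 10.2 = 121.2 → 121
  B: 127 + 0.6×(128−127) = 127 + 0.6 = 127.6 → 128
After the tone: rgb(107, 121, 128) = #6B7980.
Lerp each channel 65% toward 0:
  R: 107 − 69.55 = 37.45 → 37
  G: 121 + 0.65×(0−121) = 121 − 78.65 = 42.35 → 42
  B: 128 + 0.65×(0−128) = 128 − 83.2 = 44.8 → 45
rgb(37, 42, 45) = #252A2D.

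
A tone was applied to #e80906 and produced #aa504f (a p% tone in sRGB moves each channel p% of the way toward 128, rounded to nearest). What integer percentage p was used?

60%

#e80906 is rgb(232, 9, 6); #aa504f is rgb(170, 80, 79).
On the B channel (widest range): 79 ≈ 6 + (p/100)(128 − 6), so p ≈ 100×(79 − 6)/(128 − 6) = 7300/122 = 59.84.
p = 60 reproduces all three channels after rounding.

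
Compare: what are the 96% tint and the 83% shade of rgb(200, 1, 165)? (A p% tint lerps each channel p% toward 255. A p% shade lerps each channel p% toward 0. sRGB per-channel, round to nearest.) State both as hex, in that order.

96% tint:
  R: 200 + 0.96×(255−200) = 200 + 52.8 = 252.8 → 253
  G: 1 + 243.84 = 244.84 → 245
  B: 165 + 0.96×(255−165) = 165 + 86.4 = 251.4 → 251
  → #FDF5FB
83% shade:
  R: 200 − 166 = 34 → 34
  G: 1 + 0.83×(0−1) = 1 − 0.83 = 0.17 → 0
  B: 165 + 0.83×(0−165) = 165 − 136.95 = 28.05 → 28
  → #22001C

#FDF5FB, #22001C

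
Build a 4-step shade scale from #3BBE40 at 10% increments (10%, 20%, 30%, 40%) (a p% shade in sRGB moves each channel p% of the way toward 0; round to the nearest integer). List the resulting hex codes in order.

#35AB3A, #2F9833, #29852D, #237226

#3BBE40 is rgb(59, 190, 64).
10%: (59 − 5.9 = 53.1→53, 190 − 19 = 171→171, 64 − 6.4 = 57.6→58) → #35AB3A
20%: (59 − 11.8 = 47.2→47, 190 − 38 = 152→152, 64 − 12.8 = 51.2→51) → #2F9833
30%: (59 − 17.7 = 41.3→41, 190 − 57 = 133→133, 64 − 19.2 = 44.8→45) → #29852D
40%: (59 − 23.6 = 35.4→35, 190 − 76 = 114→114, 64 − 25.6 = 38.4→38) → #237226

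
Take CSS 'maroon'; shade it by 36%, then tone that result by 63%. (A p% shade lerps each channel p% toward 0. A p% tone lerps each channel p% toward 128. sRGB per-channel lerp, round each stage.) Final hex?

CSS maroon is rgb(128, 0, 0).
Lerp each channel 36% toward 0:
  R: 128 + 0.36×(0−128) = 128 − 46.08 = 81.92 → 82
  G: 0 + 0.36×(0−0) = 0 + 0 = 0 → 0
  B: 0 + 0.36×(0−0) = 0 + 0 = 0 → 0
After the shade: rgb(82, 0, 0) = #520000.
Per channel, c → c + 0.63(128 − c):
  R: 82 + 0.63×(128−82) = 82 + 28.98 = 110.98 → 111
  G: 0 + 0.63×(128−0) = 0 + 80.64 = 80.64 → 81
  B: 0 + 0.63×(128−0) = 0 + 80.64 = 80.64 → 81
rgb(111, 81, 81) = #6F5151.

#6F5151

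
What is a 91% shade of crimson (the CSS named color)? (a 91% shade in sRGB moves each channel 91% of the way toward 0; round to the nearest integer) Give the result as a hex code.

CSS crimson is rgb(220, 20, 60).
A 91% shade moves each channel 91% toward 0:
  R: 220 + 0.91×(0−220) = 220 − 200.2 = 19.8 → 20
  G: 20 + 0.91×(0−20) = 20 − 18.2 = 1.8 → 2
  B: 60 + 0.91×(0−60) = 60 − 54.6 = 5.4 → 5
rgb(20, 2, 5) = #140205.

#140205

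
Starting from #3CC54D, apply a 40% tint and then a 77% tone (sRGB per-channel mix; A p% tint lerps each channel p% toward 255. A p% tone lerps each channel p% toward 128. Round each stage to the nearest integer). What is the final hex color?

#829585

#3CC54D is rgb(60, 197, 77).
A 40% tint moves each channel 40% toward 255:
  R: 60 + 78 = 138 → 138
  G: 197 + 23.2 = 220.2 → 220
  B: 77 + 0.4×(255−77) = 77 + 71.2 = 148.2 → 148
After the tint: rgb(138, 220, 148) = #8ADC94.
Per channel, c → c + 0.77(128 − c):
  R: 138 − 7.7 = 130.3 → 130
  G: 220 + 0.77×(128−220) = 220 − 70.84 = 149.16 → 149
  B: 148 − 15.4 = 132.6 → 133
rgb(130, 149, 133) = #829585.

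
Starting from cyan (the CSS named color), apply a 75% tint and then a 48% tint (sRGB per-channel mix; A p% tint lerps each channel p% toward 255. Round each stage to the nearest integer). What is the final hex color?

#DEFFFF

CSS cyan is rgb(0, 255, 255).
Per channel, c → c + 0.75(255 − c):
  R: 0 + 191.25 = 191.25 → 191
  G: 255 + 0 = 255 → 255
  B: 255 + 0 = 255 → 255
After the tint: rgb(191, 255, 255) = #BFFFFF.
Lerp each channel 48% toward 255:
  R: 191 + 0.48×(255−191) = 191 + 30.72 = 221.72 → 222
  G: 255 + 0 = 255 → 255
  B: 255 + 0.48×(255−255) = 255 + 0 = 255 → 255
rgb(222, 255, 255) = #DEFFFF.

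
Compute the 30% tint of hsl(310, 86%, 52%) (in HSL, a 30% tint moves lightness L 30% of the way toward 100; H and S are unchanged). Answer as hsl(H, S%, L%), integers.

hsl(310, 86%, 66%)

L moves 30% from 52 toward 100: 52 + 14.4 = 66.4 → 66.
H and S are unchanged.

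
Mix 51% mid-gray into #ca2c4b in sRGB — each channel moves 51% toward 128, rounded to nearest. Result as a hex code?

#ca2c4b is rgb(202, 44, 75).
Lerp each channel 51% toward 128:
  R: 202 + 0.51×(128−202) = 202 − 37.74 = 164.26 → 164
  G: 44 + 0.51×(128−44) = 44 + 42.84 = 86.84 → 87
  B: 75 + 0.51×(128−75) = 75 + 27.03 = 102.03 → 102
rgb(164, 87, 102) = #a45766.

#a45766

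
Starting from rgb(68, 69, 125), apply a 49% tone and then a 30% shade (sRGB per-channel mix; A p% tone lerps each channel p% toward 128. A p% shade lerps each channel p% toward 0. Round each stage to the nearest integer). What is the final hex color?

A 49% tone moves each channel 49% toward 128:
  R: 68 + 0.49×(128−68) = 68 + 29.4 = 97.4 → 97
  G: 69 + 28.91 = 97.91 → 98
  B: 125 + 1.47 = 126.47 → 126
After the tone: rgb(97, 98, 126) = #61627E.
A 30% shade moves each channel 30% toward 0:
  R: 97 − 29.1 = 67.9 → 68
  G: 98 + 0.3×(0−98) = 98 − 29.4 = 68.6 → 69
  B: 126 + 0.3×(0−126) = 126 − 37.8 = 88.2 → 88
rgb(68, 69, 88) = #444558.

#444558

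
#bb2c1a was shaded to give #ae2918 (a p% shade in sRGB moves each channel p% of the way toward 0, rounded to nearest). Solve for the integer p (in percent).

#bb2c1a is rgb(187, 44, 26); #ae2918 is rgb(174, 41, 24).
On the R channel (widest range): 174 ≈ 187 + (p/100)(0 − 187), so p ≈ 100×(174 − 187)/(0 − 187) = -1300/-187 = 6.95.
p = 7 reproduces all three channels after rounding.

7%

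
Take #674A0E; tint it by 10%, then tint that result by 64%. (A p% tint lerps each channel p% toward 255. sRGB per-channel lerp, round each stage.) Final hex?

#674A0E is rgb(103, 74, 14).
Lerp each channel 10% toward 255:
  R: 103 + 0.1×(255−103) = 103 + 15.2 = 118.2 → 118
  G: 74 + 18.1 = 92.1 → 92
  B: 14 + 24.1 = 38.1 → 38
After the tint: rgb(118, 92, 38) = #765C26.
A 64% tint moves each channel 64% toward 255:
  R: 118 + 0.64×(255−118) = 118 + 87.68 = 205.68 → 206
  G: 92 + 104.32 = 196.32 → 196
  B: 38 + 138.88 = 176.88 → 177
rgb(206, 196, 177) = #CEC4B1.

#CEC4B1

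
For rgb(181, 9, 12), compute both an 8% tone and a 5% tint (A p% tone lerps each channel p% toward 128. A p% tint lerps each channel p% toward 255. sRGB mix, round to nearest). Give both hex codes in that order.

8% tone:
  R: 181 + 0.08×(128−181) = 181 − 4.24 = 176.76 → 177
  G: 9 + 0.08×(128−9) = 9 + 9.52 = 18.52 → 19
  B: 12 + 0.08×(128−12) = 12 + 9.28 = 21.28 → 21
  → #b11315
5% tint:
  R: 181 + 0.05×(255−181) = 181 + 3.7 = 184.7 → 185
  G: 9 + 0.05×(255−9) = 9 + 12.3 = 21.3 → 21
  B: 12 + 0.05×(255−12) = 12 + 12.15 = 24.15 → 24
  → #b91518

#b11315, #b91518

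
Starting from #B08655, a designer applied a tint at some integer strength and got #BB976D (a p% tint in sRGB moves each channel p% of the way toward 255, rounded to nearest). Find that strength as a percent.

#B08655 is rgb(176, 134, 85); #BB976D is rgb(187, 151, 109).
On the B channel (widest range): 109 ≈ 85 + (p/100)(255 − 85), so p ≈ 100×(109 − 85)/(255 − 85) = 2400/170 = 14.12.
p = 14 reproduces all three channels after rounding.

14%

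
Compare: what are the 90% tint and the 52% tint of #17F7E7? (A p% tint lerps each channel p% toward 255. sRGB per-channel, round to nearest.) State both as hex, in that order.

#17F7E7 is rgb(23, 247, 231).
90% tint:
  R: 23 + 208.8 = 231.8 → 232
  G: 247 + 0.9×(255−247) = 247 + 7.2 = 254.2 → 254
  B: 231 + 21.6 = 252.6 → 253
  → #E8FEFD
52% tint:
  R: 23 + 120.64 = 143.64 → 144
  G: 247 + 0.52×(255−247) = 247 + 4.16 = 251.16 → 251
  B: 231 + 0.52×(255−231) = 231 + 12.48 = 243.48 → 243
  → #90FBF3

#E8FEFD, #90FBF3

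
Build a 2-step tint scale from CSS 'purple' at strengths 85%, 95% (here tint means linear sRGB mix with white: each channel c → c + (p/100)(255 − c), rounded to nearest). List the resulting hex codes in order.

CSS purple is rgb(128, 0, 128).
85%: (128 + 107.95 = 235.95→236, 0 + 216.75 = 216.75→217, 128 + 107.95 = 235.95→236) → #ECD9EC
95%: (128 + 120.65 = 248.65→249, 0 + 242.25 = 242.25→242, 128 + 120.65 = 248.65→249) → #F9F2F9

#ECD9EC, #F9F2F9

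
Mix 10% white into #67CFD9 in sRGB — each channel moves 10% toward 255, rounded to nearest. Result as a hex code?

#76D4DD

#67CFD9 is rgb(103, 207, 217).
Lerp each channel 10% toward 255:
  R: 103 + 0.1×(255−103) = 103 + 15.2 = 118.2 → 118
  G: 207 + 4.8 = 211.8 → 212
  B: 217 + 0.1×(255−217) = 217 + 3.8 = 220.8 → 221
rgb(118, 212, 221) = #76D4DD.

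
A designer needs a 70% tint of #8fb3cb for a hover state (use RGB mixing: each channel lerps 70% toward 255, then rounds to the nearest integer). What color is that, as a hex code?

#8fb3cb is rgb(143, 179, 203).
A 70% tint moves each channel 70% toward 255:
  R: 143 + 0.7×(255−143) = 143 + 78.4 = 221.4 → 221
  G: 179 + 53.2 = 232.2 → 232
  B: 203 + 36.4 = 239.4 → 239
rgb(221, 232, 239) = #dde8ef.

#dde8ef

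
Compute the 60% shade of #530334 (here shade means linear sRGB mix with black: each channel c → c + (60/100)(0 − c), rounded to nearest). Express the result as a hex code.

#210115

#530334 is rgb(83, 3, 52).
Lerp each channel 60% toward 0:
  R: 83 + 0.6×(0−83) = 83 − 49.8 = 33.2 → 33
  G: 3 − 1.8 = 1.2 → 1
  B: 52 + 0.6×(0−52) = 52 − 31.2 = 20.8 → 21
rgb(33, 1, 21) = #210115.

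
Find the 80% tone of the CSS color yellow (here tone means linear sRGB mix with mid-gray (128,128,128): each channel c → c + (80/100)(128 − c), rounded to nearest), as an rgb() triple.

rgb(153, 153, 102)

CSS yellow is rgb(255, 255, 0).
Lerp each channel 80% toward 128:
  R: 255 + 0.8×(128−255) = 255 − 101.6 = 153.4 → 153
  G: 255 + 0.8×(128−255) = 255 − 101.6 = 153.4 → 153
  B: 0 + 102.4 = 102.4 → 102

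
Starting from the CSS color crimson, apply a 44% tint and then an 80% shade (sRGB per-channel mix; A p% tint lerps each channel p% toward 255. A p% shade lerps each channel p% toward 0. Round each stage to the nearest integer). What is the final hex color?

CSS crimson is rgb(220, 20, 60).
A 44% tint moves each channel 44% toward 255:
  R: 220 + 0.44×(255−220) = 220 + 15.4 = 235.4 → 235
  G: 20 + 103.4 = 123.4 → 123
  B: 60 + 0.44×(255−60) = 60 + 85.8 = 145.8 → 146
After the tint: rgb(235, 123, 146) = #eb7b92.
Lerp each channel 80% toward 0:
  R: 235 + 0.8×(0−235) = 235 − 188 = 47 → 47
  G: 123 + 0.8×(0−123) = 123 − 98.4 = 24.6 → 25
  B: 146 − 116.8 = 29.2 → 29
rgb(47, 25, 29) = #2f191d.

#2f191d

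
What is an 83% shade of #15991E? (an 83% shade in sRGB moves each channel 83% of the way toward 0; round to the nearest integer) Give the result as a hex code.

#041A05

#15991E is rgb(21, 153, 30).
An 83% shade moves each channel 83% toward 0:
  R: 21 − 17.43 = 3.57 → 4
  G: 153 + 0.83×(0−153) = 153 − 126.99 = 26.01 → 26
  B: 30 + 0.83×(0−30) = 30 − 24.9 = 5.1 → 5
rgb(4, 26, 5) = #041A05.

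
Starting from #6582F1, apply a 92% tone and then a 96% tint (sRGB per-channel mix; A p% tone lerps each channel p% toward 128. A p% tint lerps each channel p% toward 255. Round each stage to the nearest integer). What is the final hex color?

#6582F1 is rgb(101, 130, 241).
Per channel, c → c + 0.92(128 − c):
  R: 101 + 0.92×(128−101) = 101 + 24.84 = 125.84 → 126
  G: 130 + 0.92×(128−130) = 130 − 1.84 = 128.16 → 128
  B: 241 + 0.92×(128−241) = 241 − 103.96 = 137.04 → 137
After the tone: rgb(126, 128, 137) = #7E8089.
Lerp each channel 96% toward 255:
  R: 126 + 0.96×(255−126) = 126 + 123.84 = 249.84 → 250
  G: 128 + 121.92 = 249.92 → 250
  B: 137 + 0.96×(255−137) = 137 + 113.28 = 250.28 → 250
rgb(250, 250, 250) = #FAFAFA.

#FAFAFA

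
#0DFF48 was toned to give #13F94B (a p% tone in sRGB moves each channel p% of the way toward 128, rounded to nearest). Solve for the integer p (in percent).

#0DFF48 is rgb(13, 255, 72); #13F94B is rgb(19, 249, 75).
On the G channel (widest range): 249 ≈ 255 + (p/100)(128 − 255), so p ≈ 100×(249 − 255)/(128 − 255) = -600/-127 = 4.72.
p = 5 reproduces all three channels after rounding.

5%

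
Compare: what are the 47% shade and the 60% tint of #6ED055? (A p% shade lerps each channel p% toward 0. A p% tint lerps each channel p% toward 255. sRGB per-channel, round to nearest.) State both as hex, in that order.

#3A6E2D, #C5ECBB

#6ED055 is rgb(110, 208, 85).
47% shade:
  R: 110 + 0.47×(0−110) = 110 − 51.7 = 58.3 → 58
  G: 208 + 0.47×(0−208) = 208 − 97.76 = 110.24 → 110
  B: 85 + 0.47×(0−85) = 85 − 39.95 = 45.05 → 45
  → #3A6E2D
60% tint:
  R: 110 + 0.6×(255−110) = 110 + 87 = 197 → 197
  G: 208 + 0.6×(255−208) = 208 + 28.2 = 236.2 → 236
  B: 85 + 102 = 187 → 187
  → #C5ECBB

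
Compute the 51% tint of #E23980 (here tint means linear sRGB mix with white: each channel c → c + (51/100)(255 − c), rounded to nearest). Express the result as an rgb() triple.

#E23980 is rgb(226, 57, 128).
A 51% tint moves each channel 51% toward 255:
  R: 226 + 0.51×(255−226) = 226 + 14.79 = 240.79 → 241
  G: 57 + 0.51×(255−57) = 57 + 100.98 = 157.98 → 158
  B: 128 + 64.77 = 192.77 → 193

rgb(241, 158, 193)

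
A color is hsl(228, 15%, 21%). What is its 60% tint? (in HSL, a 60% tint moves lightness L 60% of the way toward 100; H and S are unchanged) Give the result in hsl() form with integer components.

hsl(228, 15%, 68%)

L moves 60% from 21 toward 100: 21 + 47.4 = 68.4 → 68.
H and S are unchanged.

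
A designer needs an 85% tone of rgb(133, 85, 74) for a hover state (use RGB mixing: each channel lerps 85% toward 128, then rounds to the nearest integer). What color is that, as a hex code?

An 85% tone moves each channel 85% toward 128:
  R: 133 − 4.25 = 128.75 → 129
  G: 85 + 0.85×(128−85) = 85 + 36.55 = 121.55 → 122
  B: 74 + 45.9 = 119.9 → 120
rgb(129, 122, 120) = #817A78.

#817A78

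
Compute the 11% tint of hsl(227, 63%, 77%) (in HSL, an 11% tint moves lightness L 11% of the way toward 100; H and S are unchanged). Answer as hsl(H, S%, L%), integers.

hsl(227, 63%, 80%)

L moves 11% from 77 toward 100: 77 + 2.53 = 79.53 → 80.
H and S are unchanged.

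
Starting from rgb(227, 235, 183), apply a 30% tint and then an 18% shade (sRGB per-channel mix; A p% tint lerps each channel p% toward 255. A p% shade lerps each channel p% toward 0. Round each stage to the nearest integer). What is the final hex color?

Lerp each channel 30% toward 255:
  R: 227 + 0.3×(255−227) = 227 + 8.4 = 235.4 → 235
  G: 235 + 0.3×(255−235) = 235 + 6 = 241 → 241
  B: 183 + 0.3×(255−183) = 183 + 21.6 = 204.6 → 205
After the tint: rgb(235, 241, 205) = #ebf1cd.
Lerp each channel 18% toward 0:
  R: 235 + 0.18×(0−235) = 235 − 42.3 = 192.7 → 193
  G: 241 + 0.18×(0−241) = 241 − 43.38 = 197.62 → 198
  B: 205 + 0.18×(0−205) = 205 − 36.9 = 168.1 → 168
rgb(193, 198, 168) = #c1c6a8.

#c1c6a8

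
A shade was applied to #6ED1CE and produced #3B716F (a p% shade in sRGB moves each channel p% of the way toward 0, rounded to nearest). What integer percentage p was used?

46%

#6ED1CE is rgb(110, 209, 206); #3B716F is rgb(59, 113, 111).
On the G channel (widest range): 113 ≈ 209 + (p/100)(0 − 209), so p ≈ 100×(113 − 209)/(0 − 209) = -9600/-209 = 45.93.
p = 46 reproduces all three channels after rounding.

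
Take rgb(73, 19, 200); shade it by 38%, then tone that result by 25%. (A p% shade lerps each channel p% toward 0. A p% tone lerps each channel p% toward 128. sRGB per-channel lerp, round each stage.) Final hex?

Lerp each channel 38% toward 0:
  R: 73 + 0.38×(0−73) = 73 − 27.74 = 45.26 → 45
  G: 19 + 0.38×(0−19) = 19 − 7.22 = 11.78 → 12
  B: 200 + 0.38×(0−200) = 200 − 76 = 124 → 124
After the shade: rgb(45, 12, 124) = #2D0C7C.
Per channel, c → c + 0.25(128 − c):
  R: 45 + 20.75 = 65.75 → 66
  G: 12 + 0.25×(128−12) = 12 + 29 = 41 → 41
  B: 124 + 1 = 125 → 125
rgb(66, 41, 125) = #42297D.

#42297D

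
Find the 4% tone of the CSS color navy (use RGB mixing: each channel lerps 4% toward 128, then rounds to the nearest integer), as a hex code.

#050580

CSS navy is rgb(0, 0, 128).
Lerp each channel 4% toward 128:
  R: 0 + 0.04×(128−0) = 0 + 5.12 = 5.12 → 5
  G: 0 + 5.12 = 5.12 → 5
  B: 128 + 0.04×(128−128) = 128 + 0 = 128 → 128
rgb(5, 5, 128) = #050580.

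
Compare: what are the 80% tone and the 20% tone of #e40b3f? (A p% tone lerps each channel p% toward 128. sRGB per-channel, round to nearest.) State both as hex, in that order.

#946973, #d0224c

#e40b3f is rgb(228, 11, 63).
80% tone:
  R: 228 + 0.8×(128−228) = 228 − 80 = 148 → 148
  G: 11 + 0.8×(128−11) = 11 + 93.6 = 104.6 → 105
  B: 63 + 0.8×(128−63) = 63 + 52 = 115 → 115
  → #946973
20% tone:
  R: 228 + 0.2×(128−228) = 228 − 20 = 208 → 208
  G: 11 + 23.4 = 34.4 → 34
  B: 63 + 0.2×(128−63) = 63 + 13 = 76 → 76
  → #d0224c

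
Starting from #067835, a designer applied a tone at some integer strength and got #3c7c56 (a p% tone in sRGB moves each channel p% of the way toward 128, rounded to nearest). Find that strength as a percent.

#067835 is rgb(6, 120, 53); #3c7c56 is rgb(60, 124, 86).
On the R channel (widest range): 60 ≈ 6 + (p/100)(128 − 6), so p ≈ 100×(60 − 6)/(128 − 6) = 5400/122 = 44.26.
p = 44 reproduces all three channels after rounding.

44%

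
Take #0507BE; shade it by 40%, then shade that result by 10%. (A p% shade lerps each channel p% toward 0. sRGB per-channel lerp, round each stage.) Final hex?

#030467

#0507BE is rgb(5, 7, 190).
A 40% shade moves each channel 40% toward 0:
  R: 5 + 0.4×(0−5) = 5 − 2 = 3 → 3
  G: 7 + 0.4×(0−7) = 7 − 2.8 = 4.2 → 4
  B: 190 + 0.4×(0−190) = 190 − 76 = 114 → 114
After the shade: rgb(3, 4, 114) = #030472.
Per channel, c → c + 0.1(0 − c):
  R: 3 + 0.1×(0−3) = 3 − 0.3 = 2.7 → 3
  G: 4 + 0.1×(0−4) = 4 − 0.4 = 3.6 → 4
  B: 114 − 11.4 = 102.6 → 103
rgb(3, 4, 103) = #030467.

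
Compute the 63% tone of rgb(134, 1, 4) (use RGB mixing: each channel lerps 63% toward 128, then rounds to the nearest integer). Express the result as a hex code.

Lerp each channel 63% toward 128:
  R: 134 + 0.63×(128−134) = 134 − 3.78 = 130.22 → 130
  G: 1 + 0.63×(128−1) = 1 + 80.01 = 81.01 → 81
  B: 4 + 78.12 = 82.12 → 82
rgb(130, 81, 82) = #825152.

#825152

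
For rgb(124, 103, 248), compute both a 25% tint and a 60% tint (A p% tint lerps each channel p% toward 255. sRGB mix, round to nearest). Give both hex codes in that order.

25% tint:
  R: 124 + 0.25×(255−124) = 124 + 32.75 = 156.75 → 157
  G: 103 + 0.25×(255−103) = 103 + 38 = 141 → 141
  B: 248 + 1.75 = 249.75 → 250
  → #9d8dfa
60% tint:
  R: 124 + 78.6 = 202.6 → 203
  G: 103 + 91.2 = 194.2 → 194
  B: 248 + 4.2 = 252.2 → 252
  → #cbc2fc

#9d8dfa, #cbc2fc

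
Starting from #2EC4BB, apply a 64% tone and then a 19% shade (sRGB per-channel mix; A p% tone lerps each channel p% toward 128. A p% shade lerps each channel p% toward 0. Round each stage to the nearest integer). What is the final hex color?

#2EC4BB is rgb(46, 196, 187).
Lerp each channel 64% toward 128:
  R: 46 + 0.64×(128−46) = 46 + 52.48 = 98.48 → 98
  G: 196 − 43.52 = 152.48 → 152
  B: 187 − 37.76 = 149.24 → 149
After the tone: rgb(98, 152, 149) = #629895.
Lerp each channel 19% toward 0:
  R: 98 + 0.19×(0−98) = 98 − 18.62 = 79.38 → 79
  G: 152 + 0.19×(0−152) = 152 − 28.88 = 123.12 → 123
  B: 149 + 0.19×(0−149) = 149 − 28.31 = 120.69 → 121
rgb(79, 123, 121) = #4F7B79.

#4F7B79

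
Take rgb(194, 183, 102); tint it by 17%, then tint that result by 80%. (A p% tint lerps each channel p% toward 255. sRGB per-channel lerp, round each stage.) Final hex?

#F5F3E6

A 17% tint moves each channel 17% toward 255:
  R: 194 + 10.37 = 204.37 → 204
  G: 183 + 0.17×(255−183) = 183 + 12.24 = 195.24 → 195
  B: 102 + 0.17×(255−102) = 102 + 26.01 = 128.01 → 128
After the tint: rgb(204, 195, 128) = #CCC380.
An 80% tint moves each channel 80% toward 255:
  R: 204 + 40.8 = 244.8 → 245
  G: 195 + 48 = 243 → 243
  B: 128 + 101.6 = 229.6 → 230
rgb(245, 243, 230) = #F5F3E6.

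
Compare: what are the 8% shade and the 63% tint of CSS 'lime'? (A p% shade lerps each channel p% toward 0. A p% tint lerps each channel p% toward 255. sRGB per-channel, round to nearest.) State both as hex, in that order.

#00eb00, #a1ffa1

CSS lime is rgb(0, 255, 0).
8% shade:
  R: 0 + 0 = 0 → 0
  G: 255 + 0.08×(0−255) = 255 − 20.4 = 234.6 → 235
  B: 0 + 0.08×(0−0) = 0 + 0 = 0 → 0
  → #00eb00
63% tint:
  R: 0 + 0.63×(255−0) = 0 + 160.65 = 160.65 → 161
  G: 255 + 0 = 255 → 255
  B: 0 + 0.63×(255−0) = 0 + 160.65 = 160.65 → 161
  → #a1ffa1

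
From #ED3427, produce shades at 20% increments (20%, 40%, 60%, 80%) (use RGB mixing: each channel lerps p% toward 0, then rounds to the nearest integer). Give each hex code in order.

#BE2A1F, #8E1F17, #5F1510, #2F0A08

#ED3427 is rgb(237, 52, 39).
20%: (237 − 47.4 = 189.6→190, 52 − 10.4 = 41.6→42, 39 − 7.8 = 31.2→31) → #BE2A1F
40%: (237 − 94.8 = 142.2→142, 52 − 20.8 = 31.2→31, 39 − 15.6 = 23.4→23) → #8E1F17
60%: (237 − 142.2 = 94.8→95, 52 − 31.2 = 20.8→21, 39 − 23.4 = 15.6→16) → #5F1510
80%: (237 − 189.6 = 47.4→47, 52 − 41.6 = 10.4→10, 39 − 31.2 = 7.8→8) → #2F0A08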